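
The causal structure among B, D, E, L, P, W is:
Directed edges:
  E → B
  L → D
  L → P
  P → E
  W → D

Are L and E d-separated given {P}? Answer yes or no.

Bayes-Ball from L | {P} reaches {D}.
E ∉ reach(L|{P}) ⇒ L ⊥ E | {P}.

Yes — L ⊥ E | {P}.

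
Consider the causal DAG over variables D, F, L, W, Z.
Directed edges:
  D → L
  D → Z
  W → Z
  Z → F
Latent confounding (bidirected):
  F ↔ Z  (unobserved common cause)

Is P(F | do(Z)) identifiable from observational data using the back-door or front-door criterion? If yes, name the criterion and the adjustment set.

P(F|do(Z)): not identifiable (no BD/FD set).

desc(Z)\{Z}={F}; candidates ⊆ {D,L,W}.
Z↔F: latent back-door arc(s) into Z.
size 0: {}; under {} Z still reaches {D,F,L,W} ∋ F.
size 1: {D}, {L}, {W}; under {D} Z still reaches {F,W} ∋ F.
size 2: {D,L}, {D,W}, {L,W}; under {D,L} Z still reaches {F,W} ∋ F.
Z↔F cannot be blocked by any observed set — no back-door set.
No mediator lies on a directed Z→…→F path.
Neither criterion identifies P(F|do(Z)) in this graph.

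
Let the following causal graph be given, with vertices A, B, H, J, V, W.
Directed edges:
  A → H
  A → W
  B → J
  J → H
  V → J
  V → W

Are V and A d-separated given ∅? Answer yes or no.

Yes — V ⊥ A | ∅.

Bayes-Ball from V | ∅ reaches {H,J,W}.
A ∉ reach(V|∅) ⇒ V ⊥ A | ∅.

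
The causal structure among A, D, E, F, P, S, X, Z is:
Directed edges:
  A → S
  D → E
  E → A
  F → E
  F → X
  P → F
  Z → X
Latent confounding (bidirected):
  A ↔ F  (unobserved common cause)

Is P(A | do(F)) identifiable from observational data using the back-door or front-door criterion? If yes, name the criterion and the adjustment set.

P(A|do(F)): frontdoor, adjust for {E}.

desc(F)\{F}={A,E,S,X}; candidates ⊆ {D,P,Z}.
F↔A: latent back-door arc(s) into F.
size 0: {}; under {} F still reaches {A,P,S} ∋ A.
size 1: {D}, {P}, {Z}; under {D} F still reaches {A,P,S} ∋ A.
size 2: {D,P}, {D,Z}, {P,Z}; under {D,P} F still reaches {A,S} ∋ A.
F↔A cannot be blocked by any observed set — no back-door set.
{E}: (i) intercepts every directed F→A path; (ii) no back-door F→{E}; (iii) {F} blocks every back-door {E}→A. Front-door holds.
P(A|do(F)) = Σ_{E} P(E|F) Σ_{F'} P(A|E,F')P(F').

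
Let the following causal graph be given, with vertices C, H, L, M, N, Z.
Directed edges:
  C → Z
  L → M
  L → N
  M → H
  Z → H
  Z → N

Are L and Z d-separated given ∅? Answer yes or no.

Bayes-Ball from L | ∅ reaches {H,M,N}.
Z ∉ reach(L|∅) ⇒ L ⊥ Z | ∅.

Yes — L ⊥ Z | ∅.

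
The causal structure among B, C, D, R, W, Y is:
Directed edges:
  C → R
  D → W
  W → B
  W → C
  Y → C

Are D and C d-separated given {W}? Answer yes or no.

Yes — D ⊥ C | {W}.

Bayes-Ball from D | {W} reaches ∅.
C ∉ reach(D|{W}) ⇒ D ⊥ C | {W}.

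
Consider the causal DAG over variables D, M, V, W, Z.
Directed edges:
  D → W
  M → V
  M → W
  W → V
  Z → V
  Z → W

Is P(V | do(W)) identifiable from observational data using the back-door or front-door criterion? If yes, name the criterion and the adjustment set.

desc(W)\{W}={V}; candidates ⊆ {D,M,Z}.
size 0: {}; under {} W still reaches {D,M,V,Z} ∋ V.
size 1: {D}, {M}, {Z}; under {D} W still reaches {M,V,Z} ∋ V.
{M,Z}: W⊥V given {M,Z} in G with W→· removed — back-door holds.
P(V|do(W)) = Σ_{M,Z} P(V|W,M,Z)·P(M,Z).

P(V|do(W)): backdoor, adjust for {M, Z}.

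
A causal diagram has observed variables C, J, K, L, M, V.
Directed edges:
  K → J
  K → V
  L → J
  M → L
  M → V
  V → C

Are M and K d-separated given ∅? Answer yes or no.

Bayes-Ball from M | ∅ reaches {C,J,L,V}.
K ∉ reach(M|∅) ⇒ M ⊥ K | ∅.

Yes — M ⊥ K | ∅.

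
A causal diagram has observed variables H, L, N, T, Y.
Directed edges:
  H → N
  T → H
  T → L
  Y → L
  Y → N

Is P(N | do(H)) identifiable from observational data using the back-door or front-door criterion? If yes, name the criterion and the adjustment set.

desc(H)\{H}={N}; candidates ⊆ {L,T,Y}.
∅: H⊥N given ∅ in G with H→· removed — back-door holds.
P(N|do(H)) = P(N|H) — no adjustment needed.

P(N|do(H)): backdoor, adjust for ∅.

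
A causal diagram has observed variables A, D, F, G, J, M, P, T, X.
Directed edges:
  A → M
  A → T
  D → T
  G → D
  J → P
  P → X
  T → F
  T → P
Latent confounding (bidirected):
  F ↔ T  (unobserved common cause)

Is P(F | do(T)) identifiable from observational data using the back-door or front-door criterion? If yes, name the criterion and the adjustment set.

P(F|do(T)): not identifiable (no BD/FD set).

desc(T)\{T}={F,P,X}; candidates ⊆ {A,D,G,J,M}.
T↔F: latent back-door arc(s) into T.
size 0: {}; under {} T still reaches {A,D,F,G,M} ∋ F.
size 1: {A}, {D}, {G} …(+2); under {A} T still reaches {D,F,G} ∋ F.
size 2: {A,D}, {A,G}, {A,J} …(+7); under {A,D} T still reaches {F} ∋ F.
T↔F cannot be blocked by any observed set — no back-door set.
No mediator lies on a directed T→…→F path.
Neither criterion identifies P(F|do(T)) in this graph.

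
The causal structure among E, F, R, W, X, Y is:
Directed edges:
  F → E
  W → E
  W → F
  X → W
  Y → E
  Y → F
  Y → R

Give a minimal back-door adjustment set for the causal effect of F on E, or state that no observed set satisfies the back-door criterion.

desc(F)\{F}={E}; candidates ⊆ {R,W,X,Y}.
size 0: {}; under {} F still reaches {E,R,W,X,Y} ∋ E.
size 1: {R}, {W}, {X} …(+1); under {R} F still reaches {E,W,X,Y} ∋ E.
{W,Y}: F⊥E given {W,Y} in G with F→· removed — back-door holds.

F→E: minimal back-door set {W, Y}.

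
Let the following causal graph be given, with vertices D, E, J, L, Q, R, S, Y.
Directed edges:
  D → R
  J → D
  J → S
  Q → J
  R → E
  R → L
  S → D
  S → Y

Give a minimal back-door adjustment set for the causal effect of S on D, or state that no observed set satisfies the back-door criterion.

S→D: minimal back-door set {J}.

desc(S)\{S}={D,E,L,R,Y}; candidates ⊆ {J,Q}.
size 0: {}; under {} S still reaches {D,E,J,L,Q,R} ∋ D.
{J}: S⊥D given {J} in G with S→· removed — back-door holds.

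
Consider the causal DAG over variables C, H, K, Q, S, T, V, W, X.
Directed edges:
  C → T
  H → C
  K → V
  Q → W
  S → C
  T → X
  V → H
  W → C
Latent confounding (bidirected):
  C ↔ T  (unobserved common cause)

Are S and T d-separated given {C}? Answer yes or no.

No — S and T are d-connected given {C}.

Bayes-Ball from S | {C} reaches {H,K,Q,T,V,W,X}.
T ∈ reach(S|{C}) ⇒ S ⊥̸ T | {C}.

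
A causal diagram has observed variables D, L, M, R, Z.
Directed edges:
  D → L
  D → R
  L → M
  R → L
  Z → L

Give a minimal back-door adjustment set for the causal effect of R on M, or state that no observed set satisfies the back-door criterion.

desc(R)\{R}={L,M}; candidates ⊆ {D,Z}.
size 0: {}; under {} R still reaches {D,L,M} ∋ M.
{D}: R⊥M given {D} in G with R→· removed — back-door holds.

R→M: minimal back-door set {D}.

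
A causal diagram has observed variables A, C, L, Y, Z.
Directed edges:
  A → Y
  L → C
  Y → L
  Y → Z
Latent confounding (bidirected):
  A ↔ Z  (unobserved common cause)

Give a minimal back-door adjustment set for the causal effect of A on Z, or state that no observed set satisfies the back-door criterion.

A→Z: no observed back-door set.

desc(A)\{A}={C,L,Y,Z}; candidates ⊆ {—}.
A↔Z: latent back-door arc(s) into A.
size 0: {}; under {} A still reaches {Z} ∋ Z.
A↔Z cannot be blocked by any observed set — no back-door set.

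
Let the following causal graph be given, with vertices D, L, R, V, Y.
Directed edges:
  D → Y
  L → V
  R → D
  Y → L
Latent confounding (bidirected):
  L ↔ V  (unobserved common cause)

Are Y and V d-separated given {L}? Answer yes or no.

No — Y and V are d-connected given {L}.

Bayes-Ball from Y | {L} reaches {D,R,V}.
V ∈ reach(Y|{L}) ⇒ Y ⊥̸ V | {L}.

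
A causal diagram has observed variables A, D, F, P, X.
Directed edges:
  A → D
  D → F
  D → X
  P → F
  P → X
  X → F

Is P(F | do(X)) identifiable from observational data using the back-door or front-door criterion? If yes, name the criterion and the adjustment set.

desc(X)\{X}={F}; candidates ⊆ {A,D,P}.
size 0: {}; under {} X still reaches {A,D,F,P} ∋ F.
size 1: {A}, {D}, {P}; under {A} X still reaches {D,F,P} ∋ F.
{D,P}: X⊥F given {D,P} in G with X→· removed — back-door holds.
P(F|do(X)) = Σ_{D,P} P(F|X,D,P)·P(D,P).

P(F|do(X)): backdoor, adjust for {D, P}.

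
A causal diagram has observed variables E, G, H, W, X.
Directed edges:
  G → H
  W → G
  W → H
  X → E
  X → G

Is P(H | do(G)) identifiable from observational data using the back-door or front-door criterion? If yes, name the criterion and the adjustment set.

P(H|do(G)): backdoor, adjust for {W}.

desc(G)\{G}={H}; candidates ⊆ {E,W,X}.
size 0: {}; under {} G still reaches {E,H,W,X} ∋ H.
{W}: G⊥H given {W} in G with G→· removed — back-door holds.
P(H|do(G)) = Σ_{W} P(H|G,W)·P(W).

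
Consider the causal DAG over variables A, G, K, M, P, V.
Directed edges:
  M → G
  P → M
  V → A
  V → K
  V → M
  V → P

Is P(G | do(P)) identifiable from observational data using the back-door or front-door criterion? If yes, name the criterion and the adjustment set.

desc(P)\{P}={G,M}; candidates ⊆ {A,K,V}.
size 0: {}; under {} P still reaches {A,G,K,M,V} ∋ G.
{V}: P⊥G given {V} in G with P→· removed — back-door holds.
P(G|do(P)) = Σ_{V} P(G|P,V)·P(V).

P(G|do(P)): backdoor, adjust for {V}.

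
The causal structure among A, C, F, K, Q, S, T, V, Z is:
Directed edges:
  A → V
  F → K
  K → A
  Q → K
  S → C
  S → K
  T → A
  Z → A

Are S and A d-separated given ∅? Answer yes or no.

No — S and A are d-connected given ∅.

Bayes-Ball from S | ∅ reaches {A,C,K,V}.
A ∈ reach(S|∅) ⇒ S ⊥̸ A | ∅.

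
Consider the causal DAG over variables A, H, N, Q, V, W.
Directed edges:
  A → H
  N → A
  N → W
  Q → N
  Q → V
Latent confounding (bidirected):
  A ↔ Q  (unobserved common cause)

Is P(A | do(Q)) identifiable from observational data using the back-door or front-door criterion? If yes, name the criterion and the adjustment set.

desc(Q)\{Q}={A,H,N,V,W}; candidates ⊆ {—}.
Q↔A: latent back-door arc(s) into Q.
size 0: {}; under {} Q still reaches {A,H} ∋ A.
Q↔A cannot be blocked by any observed set — no back-door set.
{N}: (i) intercepts every directed Q→A path; (ii) no back-door Q→{N}; (iii) {Q} blocks every back-door {N}→A. Front-door holds.
P(A|do(Q)) = Σ_{N} P(N|Q) Σ_{Q'} P(A|N,Q')P(Q').

P(A|do(Q)): frontdoor, adjust for {N}.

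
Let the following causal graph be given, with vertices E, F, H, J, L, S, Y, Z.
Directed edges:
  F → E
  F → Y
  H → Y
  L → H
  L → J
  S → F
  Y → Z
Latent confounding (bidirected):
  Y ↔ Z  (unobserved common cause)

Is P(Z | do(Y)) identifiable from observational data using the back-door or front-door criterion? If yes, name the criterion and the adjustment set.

P(Z|do(Y)): not identifiable (no BD/FD set).

desc(Y)\{Y}={Z}; candidates ⊆ {E,F,H,J,L,S}.
Y↔Z: latent back-door arc(s) into Y.
size 0: {}; under {} Y still reaches {E,F,H,J,L,S,Z} ∋ Z.
size 1: {E}, {F}, {H} …(+3); under {E} Y still reaches {F,H,J,L,S,Z} ∋ Z.
size 2: {E,F}, {E,H}, {E,J} …(+12); under {E,F} Y still reaches {H,J,L,Z} ∋ Z.
Y↔Z cannot be blocked by any observed set — no back-door set.
No mediator lies on a directed Y→…→Z path.
Neither criterion identifies P(Z|do(Y)) in this graph.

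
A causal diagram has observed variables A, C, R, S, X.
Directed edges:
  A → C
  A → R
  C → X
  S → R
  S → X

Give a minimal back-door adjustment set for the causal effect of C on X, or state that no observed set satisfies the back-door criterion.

desc(C)\{C}={X}; candidates ⊆ {A,R,S}.
∅: C⊥X given ∅ in G with C→· removed — back-door holds.

C→X: minimal back-door set ∅.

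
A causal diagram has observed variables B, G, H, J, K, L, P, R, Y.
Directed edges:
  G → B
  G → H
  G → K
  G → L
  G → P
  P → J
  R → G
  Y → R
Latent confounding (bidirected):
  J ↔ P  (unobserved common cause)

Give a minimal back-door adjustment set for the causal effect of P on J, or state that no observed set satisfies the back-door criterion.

P→J: no observed back-door set.

desc(P)\{P}={J}; candidates ⊆ {B,G,H,K,L,R,Y}.
P↔J: latent back-door arc(s) into P.
size 0: {}; under {} P still reaches {B,G,H,J,K,L,R,Y} ∋ J.
size 1: {B}, {G}, {H} …(+4); under {B} P still reaches {G,H,J,K,L,R,Y} ∋ J.
size 2: {B,G}, {B,H}, {B,K} …(+18); under {B,G} P still reaches {J} ∋ J.
P↔J cannot be blocked by any observed set — no back-door set.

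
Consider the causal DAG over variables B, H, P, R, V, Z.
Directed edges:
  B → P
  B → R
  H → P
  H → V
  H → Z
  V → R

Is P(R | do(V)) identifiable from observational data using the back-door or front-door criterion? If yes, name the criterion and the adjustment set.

desc(V)\{V}={R}; candidates ⊆ {B,H,P,Z}.
∅: V⊥R given ∅ in G with V→· removed — back-door holds.
P(R|do(V)) = P(R|V) — no adjustment needed.

P(R|do(V)): backdoor, adjust for ∅.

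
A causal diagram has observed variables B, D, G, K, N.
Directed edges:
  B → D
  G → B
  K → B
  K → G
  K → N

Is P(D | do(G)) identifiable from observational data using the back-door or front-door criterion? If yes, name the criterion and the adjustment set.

P(D|do(G)): backdoor, adjust for {K}.

desc(G)\{G}={B,D}; candidates ⊆ {K,N}.
size 0: {}; under {} G still reaches {B,D,K,N} ∋ D.
{K}: G⊥D given {K} in G with G→· removed — back-door holds.
P(D|do(G)) = Σ_{K} P(D|G,K)·P(K).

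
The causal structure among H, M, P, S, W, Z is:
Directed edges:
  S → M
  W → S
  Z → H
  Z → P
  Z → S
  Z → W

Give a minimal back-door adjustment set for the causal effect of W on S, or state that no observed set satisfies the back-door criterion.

W→S: minimal back-door set {Z}.

desc(W)\{W}={M,S}; candidates ⊆ {H,P,Z}.
size 0: {}; under {} W still reaches {H,M,P,S,Z} ∋ S.
{Z}: W⊥S given {Z} in G with W→· removed — back-door holds.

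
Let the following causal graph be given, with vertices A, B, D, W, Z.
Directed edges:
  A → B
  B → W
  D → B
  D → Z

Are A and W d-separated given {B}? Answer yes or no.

Yes — A ⊥ W | {B}.

Bayes-Ball from A | {B} reaches {D,Z}.
W ∉ reach(A|{B}) ⇒ A ⊥ W | {B}.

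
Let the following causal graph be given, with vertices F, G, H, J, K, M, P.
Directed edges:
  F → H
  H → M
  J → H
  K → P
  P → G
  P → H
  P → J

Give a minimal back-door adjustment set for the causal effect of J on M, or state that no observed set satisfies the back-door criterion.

desc(J)\{J}={H,M}; candidates ⊆ {F,G,K,P}.
size 0: {}; under {} J still reaches {G,H,K,M,P} ∋ M.
{P}: J⊥M given {P} in G with J→· removed — back-door holds.

J→M: minimal back-door set {P}.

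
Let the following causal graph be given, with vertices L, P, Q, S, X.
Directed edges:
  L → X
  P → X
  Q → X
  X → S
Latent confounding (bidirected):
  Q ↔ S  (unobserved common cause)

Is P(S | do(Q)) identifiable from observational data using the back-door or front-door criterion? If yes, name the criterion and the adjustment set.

desc(Q)\{Q}={S,X}; candidates ⊆ {L,P}.
Q↔S: latent back-door arc(s) into Q.
size 0: {}; under {} Q still reaches {S} ∋ S.
size 1: {L}, {P}; under {L} Q still reaches {S} ∋ S.
size 2: {L,P}; under {L,P} Q still reaches {S} ∋ S.
Q↔S cannot be blocked by any observed set — no back-door set.
{X}: (i) intercepts every directed Q→S path; (ii) no back-door Q→{X}; (iii) {Q} blocks every back-door {X}→S. Front-door holds.
P(S|do(Q)) = Σ_{X} P(X|Q) Σ_{Q'} P(S|X,Q')P(Q').

P(S|do(Q)): frontdoor, adjust for {X}.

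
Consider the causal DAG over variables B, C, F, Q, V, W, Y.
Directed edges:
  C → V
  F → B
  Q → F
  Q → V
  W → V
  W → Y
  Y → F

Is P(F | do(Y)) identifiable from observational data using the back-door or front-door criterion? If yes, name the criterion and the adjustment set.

P(F|do(Y)): backdoor, adjust for ∅.

desc(Y)\{Y}={B,F}; candidates ⊆ {C,Q,V,W}.
∅: Y⊥F given ∅ in G with Y→· removed — back-door holds.
P(F|do(Y)) = P(F|Y) — no adjustment needed.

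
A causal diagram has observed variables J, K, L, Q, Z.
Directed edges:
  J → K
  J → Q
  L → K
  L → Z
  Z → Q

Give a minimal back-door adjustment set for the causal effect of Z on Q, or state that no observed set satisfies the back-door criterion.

desc(Z)\{Z}={Q}; candidates ⊆ {J,K,L}.
∅: Z⊥Q given ∅ in G with Z→· removed — back-door holds.

Z→Q: minimal back-door set ∅.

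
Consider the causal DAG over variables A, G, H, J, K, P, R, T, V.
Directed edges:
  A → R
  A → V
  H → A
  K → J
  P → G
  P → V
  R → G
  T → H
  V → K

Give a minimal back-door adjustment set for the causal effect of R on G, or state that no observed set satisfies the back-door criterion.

R→G: minimal back-door set ∅.

desc(R)\{R}={G}; candidates ⊆ {A,H,J,K,P,T,V}.
∅: R⊥G given ∅ in G with R→· removed — back-door holds.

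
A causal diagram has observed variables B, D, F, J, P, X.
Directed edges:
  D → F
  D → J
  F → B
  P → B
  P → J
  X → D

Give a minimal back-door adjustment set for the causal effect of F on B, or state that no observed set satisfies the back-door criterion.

F→B: minimal back-door set ∅.

desc(F)\{F}={B}; candidates ⊆ {D,J,P,X}.
∅: F⊥B given ∅ in G with F→· removed — back-door holds.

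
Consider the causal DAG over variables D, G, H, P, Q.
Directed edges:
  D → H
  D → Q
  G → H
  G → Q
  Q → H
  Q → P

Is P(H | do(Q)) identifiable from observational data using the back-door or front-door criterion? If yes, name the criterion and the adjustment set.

P(H|do(Q)): backdoor, adjust for {D, G}.

desc(Q)\{Q}={H,P}; candidates ⊆ {D,G}.
size 0: {}; under {} Q still reaches {D,G,H} ∋ H.
size 1: {D}, {G}; under {D} Q still reaches {G,H} ∋ H.
{D,G}: Q⊥H given {D,G} in G with Q→· removed — back-door holds.
P(H|do(Q)) = Σ_{D,G} P(H|Q,D,G)·P(D,G).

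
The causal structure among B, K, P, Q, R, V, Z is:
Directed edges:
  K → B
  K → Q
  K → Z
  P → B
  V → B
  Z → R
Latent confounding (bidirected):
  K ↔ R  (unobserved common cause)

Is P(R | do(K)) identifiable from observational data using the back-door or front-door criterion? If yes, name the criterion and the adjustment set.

P(R|do(K)): frontdoor, adjust for {Z}.

desc(K)\{K}={B,Q,R,Z}; candidates ⊆ {P,V}.
K↔R: latent back-door arc(s) into K.
size 0: {}; under {} K still reaches {R} ∋ R.
size 1: {P}, {V}; under {P} K still reaches {R} ∋ R.
size 2: {P,V}; under {P,V} K still reaches {R} ∋ R.
K↔R cannot be blocked by any observed set — no back-door set.
{Z}: (i) intercepts every directed K→R path; (ii) no back-door K→{Z}; (iii) {K} blocks every back-door {Z}→R. Front-door holds.
P(R|do(K)) = Σ_{Z} P(Z|K) Σ_{K'} P(R|Z,K')P(K').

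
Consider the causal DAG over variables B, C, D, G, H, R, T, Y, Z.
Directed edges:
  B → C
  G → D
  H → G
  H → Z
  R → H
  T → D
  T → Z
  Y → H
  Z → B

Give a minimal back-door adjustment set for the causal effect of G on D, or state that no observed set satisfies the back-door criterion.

desc(G)\{G}={D}; candidates ⊆ {B,C,H,R,T,Y,Z}.
∅: G⊥D given ∅ in G with G→· removed — back-door holds.

G→D: minimal back-door set ∅.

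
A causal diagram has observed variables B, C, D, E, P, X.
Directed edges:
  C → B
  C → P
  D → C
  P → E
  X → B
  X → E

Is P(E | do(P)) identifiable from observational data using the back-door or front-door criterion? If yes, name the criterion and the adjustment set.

desc(P)\{P}={E}; candidates ⊆ {B,C,D,X}.
∅: P⊥E given ∅ in G with P→· removed — back-door holds.
P(E|do(P)) = P(E|P) — no adjustment needed.

P(E|do(P)): backdoor, adjust for ∅.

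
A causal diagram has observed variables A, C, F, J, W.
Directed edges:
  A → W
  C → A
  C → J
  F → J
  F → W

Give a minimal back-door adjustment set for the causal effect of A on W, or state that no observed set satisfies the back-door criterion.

A→W: minimal back-door set ∅.

desc(A)\{A}={W}; candidates ⊆ {C,F,J}.
∅: A⊥W given ∅ in G with A→· removed — back-door holds.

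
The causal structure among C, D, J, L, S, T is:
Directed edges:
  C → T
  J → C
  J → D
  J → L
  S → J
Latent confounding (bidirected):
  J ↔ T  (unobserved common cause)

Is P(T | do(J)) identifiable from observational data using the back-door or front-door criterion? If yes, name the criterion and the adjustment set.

desc(J)\{J}={C,D,L,T}; candidates ⊆ {S}.
J↔T: latent back-door arc(s) into J.
size 0: {}; under {} J still reaches {S,T} ∋ T.
size 1: {S}; under {S} J still reaches {T} ∋ T.
J↔T cannot be blocked by any observed set — no back-door set.
{C}: (i) intercepts every directed J→T path; (ii) no back-door J→{C}; (iii) {J} blocks every back-door {C}→T. Front-door holds.
P(T|do(J)) = Σ_{C} P(C|J) Σ_{J'} P(T|C,J')P(J').

P(T|do(J)): frontdoor, adjust for {C}.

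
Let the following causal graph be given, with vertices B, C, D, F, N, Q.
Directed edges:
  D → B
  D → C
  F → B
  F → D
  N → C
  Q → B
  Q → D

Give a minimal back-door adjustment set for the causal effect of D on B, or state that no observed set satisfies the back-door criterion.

D→B: minimal back-door set {F, Q}.

desc(D)\{D}={B,C}; candidates ⊆ {F,N,Q}.
size 0: {}; under {} D still reaches {B,F,Q} ∋ B.
size 1: {F}, {N}, {Q}; under {F} D still reaches {B,Q} ∋ B.
{F,Q}: D⊥B given {F,Q} in G with D→· removed — back-door holds.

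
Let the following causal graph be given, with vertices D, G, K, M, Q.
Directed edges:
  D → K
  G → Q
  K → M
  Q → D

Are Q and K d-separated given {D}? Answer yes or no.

Yes — Q ⊥ K | {D}.

Bayes-Ball from Q | {D} reaches {G}.
K ∉ reach(Q|{D}) ⇒ Q ⊥ K | {D}.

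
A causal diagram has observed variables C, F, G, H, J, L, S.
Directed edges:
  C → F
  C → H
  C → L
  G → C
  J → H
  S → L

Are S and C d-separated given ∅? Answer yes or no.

Yes — S ⊥ C | ∅.

Bayes-Ball from S | ∅ reaches {L}.
C ∉ reach(S|∅) ⇒ S ⊥ C | ∅.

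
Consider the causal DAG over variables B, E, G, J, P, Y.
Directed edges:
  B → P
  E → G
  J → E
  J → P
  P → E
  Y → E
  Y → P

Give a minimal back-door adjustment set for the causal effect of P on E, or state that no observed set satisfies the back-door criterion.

desc(P)\{P}={E,G}; candidates ⊆ {B,J,Y}.
size 0: {}; under {} P still reaches {B,E,G,J,Y} ∋ E.
size 1: {B}, {J}, {Y}; under {B} P still reaches {E,G,J,Y} ∋ E.
{J,Y}: P⊥E given {J,Y} in G with P→· removed — back-door holds.

P→E: minimal back-door set {J, Y}.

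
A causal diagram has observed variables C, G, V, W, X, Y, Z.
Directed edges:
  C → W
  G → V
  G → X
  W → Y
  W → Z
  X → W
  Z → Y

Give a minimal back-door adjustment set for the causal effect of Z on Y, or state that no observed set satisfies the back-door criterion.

Z→Y: minimal back-door set {W}.

desc(Z)\{Z}={Y}; candidates ⊆ {C,G,V,W,X}.
size 0: {}; under {} Z still reaches {C,G,V,W,X,Y} ∋ Y.
{W}: Z⊥Y given {W} in G with Z→· removed — back-door holds.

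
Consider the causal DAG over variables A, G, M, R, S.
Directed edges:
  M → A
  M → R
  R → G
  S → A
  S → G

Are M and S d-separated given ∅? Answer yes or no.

Bayes-Ball from M | ∅ reaches {A,G,R}.
S ∉ reach(M|∅) ⇒ M ⊥ S | ∅.

Yes — M ⊥ S | ∅.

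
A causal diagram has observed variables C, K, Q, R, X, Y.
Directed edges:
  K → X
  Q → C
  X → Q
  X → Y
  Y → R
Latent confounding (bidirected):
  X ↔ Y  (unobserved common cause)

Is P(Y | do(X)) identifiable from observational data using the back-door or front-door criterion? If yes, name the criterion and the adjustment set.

desc(X)\{X}={C,Q,R,Y}; candidates ⊆ {K}.
X↔Y: latent back-door arc(s) into X.
size 0: {}; under {} X still reaches {K,R,Y} ∋ Y.
size 1: {K}; under {K} X still reaches {R,Y} ∋ Y.
X↔Y cannot be blocked by any observed set — no back-door set.
No mediator lies on a directed X→…→Y path.
Neither criterion identifies P(Y|do(X)) in this graph.

P(Y|do(X)): not identifiable (no BD/FD set).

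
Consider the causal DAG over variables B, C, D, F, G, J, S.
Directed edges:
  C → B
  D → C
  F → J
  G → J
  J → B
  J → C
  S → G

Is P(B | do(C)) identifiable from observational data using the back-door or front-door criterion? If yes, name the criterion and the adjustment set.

desc(C)\{C}={B}; candidates ⊆ {D,F,G,J,S}.
size 0: {}; under {} C still reaches {B,D,F,G,J,S} ∋ B.
{J}: C⊥B given {J} in G with C→· removed — back-door holds.
P(B|do(C)) = Σ_{J} P(B|C,J)·P(J).

P(B|do(C)): backdoor, adjust for {J}.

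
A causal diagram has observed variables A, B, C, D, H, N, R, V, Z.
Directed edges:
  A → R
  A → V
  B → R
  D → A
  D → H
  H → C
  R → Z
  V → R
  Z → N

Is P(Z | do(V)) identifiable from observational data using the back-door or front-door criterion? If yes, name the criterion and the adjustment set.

P(Z|do(V)): backdoor, adjust for {A}.

desc(V)\{V}={N,R,Z}; candidates ⊆ {A,B,C,D,H}.
size 0: {}; under {} V still reaches {A,C,D,H,N,R,Z} ∋ Z.
{A}: V⊥Z given {A} in G with V→· removed — back-door holds.
P(Z|do(V)) = Σ_{A} P(Z|V,A)·P(A).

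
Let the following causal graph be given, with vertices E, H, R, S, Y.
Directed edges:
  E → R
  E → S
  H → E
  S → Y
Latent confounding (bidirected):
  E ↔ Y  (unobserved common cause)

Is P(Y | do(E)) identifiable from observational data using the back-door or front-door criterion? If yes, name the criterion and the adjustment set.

P(Y|do(E)): frontdoor, adjust for {S}.

desc(E)\{E}={R,S,Y}; candidates ⊆ {H}.
E↔Y: latent back-door arc(s) into E.
size 0: {}; under {} E still reaches {H,Y} ∋ Y.
size 1: {H}; under {H} E still reaches {Y} ∋ Y.
E↔Y cannot be blocked by any observed set — no back-door set.
{S}: (i) intercepts every directed E→Y path; (ii) no back-door E→{S}; (iii) {E} blocks every back-door {S}→Y. Front-door holds.
P(Y|do(E)) = Σ_{S} P(S|E) Σ_{E'} P(Y|S,E')P(E').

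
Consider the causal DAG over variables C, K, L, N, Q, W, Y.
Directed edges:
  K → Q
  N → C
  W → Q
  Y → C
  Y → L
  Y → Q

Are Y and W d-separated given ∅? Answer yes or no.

Yes — Y ⊥ W | ∅.

Bayes-Ball from Y | ∅ reaches {C,L,Q}.
W ∉ reach(Y|∅) ⇒ Y ⊥ W | ∅.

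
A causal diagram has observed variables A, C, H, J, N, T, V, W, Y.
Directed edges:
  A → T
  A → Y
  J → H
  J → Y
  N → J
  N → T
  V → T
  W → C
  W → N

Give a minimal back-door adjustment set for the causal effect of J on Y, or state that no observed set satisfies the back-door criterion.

desc(J)\{J}={H,Y}; candidates ⊆ {A,C,N,T,V,W}.
∅: J⊥Y given ∅ in G with J→· removed — back-door holds.

J→Y: minimal back-door set ∅.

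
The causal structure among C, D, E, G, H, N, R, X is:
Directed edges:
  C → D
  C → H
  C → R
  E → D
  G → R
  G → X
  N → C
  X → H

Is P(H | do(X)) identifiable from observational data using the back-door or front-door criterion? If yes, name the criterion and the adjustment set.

desc(X)\{X}={H}; candidates ⊆ {C,D,E,G,N,R}.
∅: X⊥H given ∅ in G with X→· removed — back-door holds.
P(H|do(X)) = P(H|X) — no adjustment needed.

P(H|do(X)): backdoor, adjust for ∅.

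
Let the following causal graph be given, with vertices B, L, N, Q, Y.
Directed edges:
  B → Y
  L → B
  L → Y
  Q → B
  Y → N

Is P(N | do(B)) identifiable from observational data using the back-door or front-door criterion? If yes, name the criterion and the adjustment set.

P(N|do(B)): backdoor, adjust for {L}.

desc(B)\{B}={N,Y}; candidates ⊆ {L,Q}.
size 0: {}; under {} B still reaches {L,N,Q,Y} ∋ N.
{L}: B⊥N given {L} in G with B→· removed — back-door holds.
P(N|do(B)) = Σ_{L} P(N|B,L)·P(L).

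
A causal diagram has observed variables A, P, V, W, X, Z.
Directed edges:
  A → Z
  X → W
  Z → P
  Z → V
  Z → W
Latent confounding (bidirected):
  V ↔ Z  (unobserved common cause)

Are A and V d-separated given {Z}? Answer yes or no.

Bayes-Ball from A | {Z} reaches {V}.
V ∈ reach(A|{Z}) ⇒ A ⊥̸ V | {Z}.

No — A and V are d-connected given {Z}.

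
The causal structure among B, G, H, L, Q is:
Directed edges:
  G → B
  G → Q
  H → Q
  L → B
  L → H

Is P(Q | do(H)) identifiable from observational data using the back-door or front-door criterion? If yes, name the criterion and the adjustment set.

P(Q|do(H)): backdoor, adjust for ∅.

desc(H)\{H}={Q}; candidates ⊆ {B,G,L}.
∅: H⊥Q given ∅ in G with H→· removed — back-door holds.
P(Q|do(H)) = P(Q|H) — no adjustment needed.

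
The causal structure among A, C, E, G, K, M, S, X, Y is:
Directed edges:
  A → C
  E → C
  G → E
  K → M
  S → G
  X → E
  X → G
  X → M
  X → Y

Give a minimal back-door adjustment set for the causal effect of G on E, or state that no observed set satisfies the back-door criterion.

G→E: minimal back-door set {X}.

desc(G)\{G}={C,E}; candidates ⊆ {A,K,M,S,X,Y}.
size 0: {}; under {} G still reaches {C,E,M,S,X,Y} ∋ E.
{X}: G⊥E given {X} in G with G→· removed — back-door holds.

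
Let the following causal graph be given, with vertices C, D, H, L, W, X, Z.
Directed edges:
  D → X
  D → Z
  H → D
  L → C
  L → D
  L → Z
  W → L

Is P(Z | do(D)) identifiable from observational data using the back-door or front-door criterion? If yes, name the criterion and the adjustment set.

desc(D)\{D}={X,Z}; candidates ⊆ {C,H,L,W}.
size 0: {}; under {} D still reaches {C,H,L,W,Z} ∋ Z.
{L}: D⊥Z given {L} in G with D→· removed — back-door holds.
P(Z|do(D)) = Σ_{L} P(Z|D,L)·P(L).

P(Z|do(D)): backdoor, adjust for {L}.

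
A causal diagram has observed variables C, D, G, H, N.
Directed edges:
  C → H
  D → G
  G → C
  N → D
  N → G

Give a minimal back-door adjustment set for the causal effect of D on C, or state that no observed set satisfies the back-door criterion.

D→C: minimal back-door set {N}.

desc(D)\{D}={C,G,H}; candidates ⊆ {N}.
size 0: {}; under {} D still reaches {C,G,H,N} ∋ C.
{N}: D⊥C given {N} in G with D→· removed — back-door holds.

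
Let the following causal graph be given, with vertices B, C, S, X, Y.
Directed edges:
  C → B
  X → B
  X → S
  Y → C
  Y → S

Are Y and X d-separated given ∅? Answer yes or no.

Bayes-Ball from Y | ∅ reaches {B,C,S}.
X ∉ reach(Y|∅) ⇒ Y ⊥ X | ∅.

Yes — Y ⊥ X | ∅.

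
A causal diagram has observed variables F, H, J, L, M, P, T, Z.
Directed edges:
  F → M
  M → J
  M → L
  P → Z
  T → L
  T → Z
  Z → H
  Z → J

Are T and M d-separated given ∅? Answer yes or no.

Yes — T ⊥ M | ∅.

Bayes-Ball from T | ∅ reaches {H,J,L,Z}.
M ∉ reach(T|∅) ⇒ T ⊥ M | ∅.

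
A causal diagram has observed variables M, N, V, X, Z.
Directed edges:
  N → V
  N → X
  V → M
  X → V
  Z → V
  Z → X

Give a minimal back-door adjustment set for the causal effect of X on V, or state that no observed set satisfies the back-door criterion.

X→V: minimal back-door set {N, Z}.

desc(X)\{X}={M,V}; candidates ⊆ {N,Z}.
size 0: {}; under {} X still reaches {M,N,V,Z} ∋ V.
size 1: {N}, {Z}; under {N} X still reaches {M,V,Z} ∋ V.
{N,Z}: X⊥V given {N,Z} in G with X→· removed — back-door holds.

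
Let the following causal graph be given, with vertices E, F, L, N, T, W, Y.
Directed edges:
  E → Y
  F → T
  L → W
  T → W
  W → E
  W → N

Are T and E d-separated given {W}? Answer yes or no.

Yes — T ⊥ E | {W}.

Bayes-Ball from T | {W} reaches {F,L}.
E ∉ reach(T|{W}) ⇒ T ⊥ E | {W}.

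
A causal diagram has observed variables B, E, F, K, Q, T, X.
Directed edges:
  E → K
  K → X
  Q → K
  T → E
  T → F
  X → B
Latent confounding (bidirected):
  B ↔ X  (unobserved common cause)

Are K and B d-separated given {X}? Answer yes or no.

Bayes-Ball from K | {X} reaches {B,E,F,Q,T}.
B ∈ reach(K|{X}) ⇒ K ⊥̸ B | {X}.

No — K and B are d-connected given {X}.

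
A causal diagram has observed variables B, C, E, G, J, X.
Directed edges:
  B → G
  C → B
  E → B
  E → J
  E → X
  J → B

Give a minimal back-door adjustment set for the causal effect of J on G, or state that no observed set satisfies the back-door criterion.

desc(J)\{J}={B,G}; candidates ⊆ {C,E,X}.
size 0: {}; under {} J still reaches {B,E,G,X} ∋ G.
{E}: J⊥G given {E} in G with J→· removed — back-door holds.

J→G: minimal back-door set {E}.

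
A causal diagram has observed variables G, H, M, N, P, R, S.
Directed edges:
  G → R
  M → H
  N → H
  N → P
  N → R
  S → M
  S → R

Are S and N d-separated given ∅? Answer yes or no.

Bayes-Ball from S | ∅ reaches {H,M,R}.
N ∉ reach(S|∅) ⇒ S ⊥ N | ∅.

Yes — S ⊥ N | ∅.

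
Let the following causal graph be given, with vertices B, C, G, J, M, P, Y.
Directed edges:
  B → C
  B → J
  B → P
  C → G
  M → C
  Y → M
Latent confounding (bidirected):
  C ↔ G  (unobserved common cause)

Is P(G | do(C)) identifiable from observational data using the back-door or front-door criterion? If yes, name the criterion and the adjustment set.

P(G|do(C)): not identifiable (no BD/FD set).

desc(C)\{C}={G}; candidates ⊆ {B,J,M,P,Y}.
C↔G: latent back-door arc(s) into C.
size 0: {}; under {} C still reaches {B,G,J,M,P,Y} ∋ G.
size 1: {B}, {J}, {M} …(+2); under {B} C still reaches {G,M,Y} ∋ G.
size 2: {B,J}, {B,M}, {B,P} …(+7); under {B,J} C still reaches {G,M,Y} ∋ G.
C↔G cannot be blocked by any observed set — no back-door set.
No mediator lies on a directed C→…→G path.
Neither criterion identifies P(G|do(C)) in this graph.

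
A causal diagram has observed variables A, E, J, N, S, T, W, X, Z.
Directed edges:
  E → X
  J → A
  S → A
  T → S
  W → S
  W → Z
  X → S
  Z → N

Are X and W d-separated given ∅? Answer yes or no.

Bayes-Ball from X | ∅ reaches {A,E,S}.
W ∉ reach(X|∅) ⇒ X ⊥ W | ∅.

Yes — X ⊥ W | ∅.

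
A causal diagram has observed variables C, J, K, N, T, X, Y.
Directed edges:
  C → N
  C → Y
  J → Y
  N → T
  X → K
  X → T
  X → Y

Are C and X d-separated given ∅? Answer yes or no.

Bayes-Ball from C | ∅ reaches {N,T,Y}.
X ∉ reach(C|∅) ⇒ C ⊥ X | ∅.

Yes — C ⊥ X | ∅.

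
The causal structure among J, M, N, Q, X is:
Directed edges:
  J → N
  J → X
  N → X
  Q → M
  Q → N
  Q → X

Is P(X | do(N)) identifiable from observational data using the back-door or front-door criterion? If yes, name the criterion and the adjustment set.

P(X|do(N)): backdoor, adjust for {J, Q}.

desc(N)\{N}={X}; candidates ⊆ {J,M,Q}.
size 0: {}; under {} N still reaches {J,M,Q,X} ∋ X.
size 1: {J}, {M}, {Q}; under {J} N still reaches {M,Q,X} ∋ X.
{J,Q}: N⊥X given {J,Q} in G with N→· removed — back-door holds.
P(X|do(N)) = Σ_{J,Q} P(X|N,J,Q)·P(J,Q).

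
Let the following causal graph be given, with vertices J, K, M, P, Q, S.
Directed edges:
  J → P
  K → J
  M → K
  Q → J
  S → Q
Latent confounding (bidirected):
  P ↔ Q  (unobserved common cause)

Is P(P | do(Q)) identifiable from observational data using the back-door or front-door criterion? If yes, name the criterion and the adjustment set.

desc(Q)\{Q}={J,P}; candidates ⊆ {K,M,S}.
Q↔P: latent back-door arc(s) into Q.
size 0: {}; under {} Q still reaches {P,S} ∋ P.
size 1: {K}, {M}, {S}; under {K} Q still reaches {P,S} ∋ P.
size 2: {K,M}, {K,S}, {M,S}; under {K,M} Q still reaches {P,S} ∋ P.
Q↔P cannot be blocked by any observed set — no back-door set.
{J}: (i) intercepts every directed Q→P path; (ii) no back-door Q→{J}; (iii) {Q} blocks every back-door {J}→P. Front-door holds.
P(P|do(Q)) = Σ_{J} P(J|Q) Σ_{Q'} P(P|J,Q')P(Q').

P(P|do(Q)): frontdoor, adjust for {J}.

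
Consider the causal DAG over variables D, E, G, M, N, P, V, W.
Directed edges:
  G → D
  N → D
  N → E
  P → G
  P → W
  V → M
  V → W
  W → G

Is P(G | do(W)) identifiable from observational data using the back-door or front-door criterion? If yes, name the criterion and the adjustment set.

P(G|do(W)): backdoor, adjust for {P}.

desc(W)\{W}={D,G}; candidates ⊆ {E,M,N,P,V}.
size 0: {}; under {} W still reaches {D,G,M,P,V} ∋ G.
{P}: W⊥G given {P} in G with W→· removed — back-door holds.
P(G|do(W)) = Σ_{P} P(G|W,P)·P(P).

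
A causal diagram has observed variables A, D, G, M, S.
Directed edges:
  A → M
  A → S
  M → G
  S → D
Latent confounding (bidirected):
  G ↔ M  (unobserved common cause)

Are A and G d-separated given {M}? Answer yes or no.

No — A and G are d-connected given {M}.

Bayes-Ball from A | {M} reaches {D,G,S}.
G ∈ reach(A|{M}) ⇒ A ⊥̸ G | {M}.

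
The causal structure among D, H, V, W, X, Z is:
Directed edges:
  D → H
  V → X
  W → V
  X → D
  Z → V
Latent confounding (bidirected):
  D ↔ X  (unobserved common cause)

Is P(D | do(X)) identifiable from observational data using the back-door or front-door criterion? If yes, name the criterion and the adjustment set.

desc(X)\{X}={D,H}; candidates ⊆ {V,W,Z}.
X↔D: latent back-door arc(s) into X.
size 0: {}; under {} X still reaches {D,H,V,W,Z} ∋ D.
size 1: {V}, {W}, {Z}; under {V} X still reaches {D,H} ∋ D.
size 2: {V,W}, {V,Z}, {W,Z}; under {V,W} X still reaches {D,H} ∋ D.
X↔D cannot be blocked by any observed set — no back-door set.
No mediator lies on a directed X→…→D path.
Neither criterion identifies P(D|do(X)) in this graph.

P(D|do(X)): not identifiable (no BD/FD set).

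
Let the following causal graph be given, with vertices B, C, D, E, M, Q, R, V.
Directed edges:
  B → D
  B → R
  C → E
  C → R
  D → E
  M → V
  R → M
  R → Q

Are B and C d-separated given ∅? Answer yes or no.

Bayes-Ball from B | ∅ reaches {D,E,M,Q,R,V}.
C ∉ reach(B|∅) ⇒ B ⊥ C | ∅.

Yes — B ⊥ C | ∅.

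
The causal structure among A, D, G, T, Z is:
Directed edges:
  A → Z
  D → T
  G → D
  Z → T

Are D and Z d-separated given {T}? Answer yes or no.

No — D and Z are d-connected given {T}.

Bayes-Ball from D | {T} reaches {A,G,Z}.
Z ∈ reach(D|{T}) ⇒ D ⊥̸ Z | {T}.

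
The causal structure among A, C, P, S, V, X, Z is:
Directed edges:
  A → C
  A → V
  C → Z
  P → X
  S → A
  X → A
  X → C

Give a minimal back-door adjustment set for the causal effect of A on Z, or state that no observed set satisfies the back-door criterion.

desc(A)\{A}={C,V,Z}; candidates ⊆ {P,S,X}.
size 0: {}; under {} A still reaches {C,P,S,X,Z} ∋ Z.
{X}: A⊥Z given {X} in G with A→· removed — back-door holds.

A→Z: minimal back-door set {X}.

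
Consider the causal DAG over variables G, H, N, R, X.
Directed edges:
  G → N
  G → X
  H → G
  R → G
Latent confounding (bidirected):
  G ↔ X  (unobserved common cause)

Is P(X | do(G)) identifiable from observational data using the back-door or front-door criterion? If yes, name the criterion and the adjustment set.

desc(G)\{G}={N,X}; candidates ⊆ {H,R}.
G↔X: latent back-door arc(s) into G.
size 0: {}; under {} G still reaches {H,R,X} ∋ X.
size 1: {H}, {R}; under {H} G still reaches {R,X} ∋ X.
size 2: {H,R}; under {H,R} G still reaches {X} ∋ X.
G↔X cannot be blocked by any observed set — no back-door set.
No mediator lies on a directed G→…→X path.
Neither criterion identifies P(X|do(G)) in this graph.

P(X|do(G)): not identifiable (no BD/FD set).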